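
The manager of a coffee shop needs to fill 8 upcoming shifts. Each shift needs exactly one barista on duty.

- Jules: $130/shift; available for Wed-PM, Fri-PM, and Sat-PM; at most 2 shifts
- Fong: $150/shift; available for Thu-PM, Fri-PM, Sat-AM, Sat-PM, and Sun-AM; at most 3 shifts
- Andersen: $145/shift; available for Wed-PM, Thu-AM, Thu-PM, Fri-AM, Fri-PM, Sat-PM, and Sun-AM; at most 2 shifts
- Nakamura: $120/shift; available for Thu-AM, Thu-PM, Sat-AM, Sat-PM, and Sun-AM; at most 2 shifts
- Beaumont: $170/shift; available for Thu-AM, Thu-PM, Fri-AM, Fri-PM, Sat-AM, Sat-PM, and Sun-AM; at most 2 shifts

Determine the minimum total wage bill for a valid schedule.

Picking the cheapest available barista for each shift independently would cost $1005, but that ignores the shift limits.
An optimal schedule: Wed-PM→Jules, Thu-AM→Nakamura, Thu-PM→Andersen, Fri-AM→Andersen, Fri-PM→Jules, Sat-AM→Nakamura, Sat-PM→Fong, Sun-AM→Fong.
Total: 130 + 120 + 145 + 145 + 130 + 120 + 150 + 150 = $1090.

$1090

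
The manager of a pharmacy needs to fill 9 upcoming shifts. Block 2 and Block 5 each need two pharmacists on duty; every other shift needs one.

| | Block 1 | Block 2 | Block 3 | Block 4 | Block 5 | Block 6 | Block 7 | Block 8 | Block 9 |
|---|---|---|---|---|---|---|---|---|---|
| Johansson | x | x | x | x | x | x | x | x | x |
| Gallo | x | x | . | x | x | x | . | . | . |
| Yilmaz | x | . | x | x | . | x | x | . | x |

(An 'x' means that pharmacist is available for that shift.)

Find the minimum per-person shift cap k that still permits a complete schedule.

4

With 3 pharmacists and 11 worker-slots to fill, someone must work at least ⌈11/3⌉ = 4 shifts, so k ≥ 4.
k = 4 works: Block 1→Gallo, Block 2→Johansson+Gallo, Block 3→Johansson, Block 4→Gallo, Block 5→Johansson+Gallo, Block 6→Yilmaz, Block 7→Yilmaz, Block 8→Johansson, Block 9→Yilmaz.
Loads: Johansson 4, Gallo 4, Yilmaz 3 — all ≤ 4.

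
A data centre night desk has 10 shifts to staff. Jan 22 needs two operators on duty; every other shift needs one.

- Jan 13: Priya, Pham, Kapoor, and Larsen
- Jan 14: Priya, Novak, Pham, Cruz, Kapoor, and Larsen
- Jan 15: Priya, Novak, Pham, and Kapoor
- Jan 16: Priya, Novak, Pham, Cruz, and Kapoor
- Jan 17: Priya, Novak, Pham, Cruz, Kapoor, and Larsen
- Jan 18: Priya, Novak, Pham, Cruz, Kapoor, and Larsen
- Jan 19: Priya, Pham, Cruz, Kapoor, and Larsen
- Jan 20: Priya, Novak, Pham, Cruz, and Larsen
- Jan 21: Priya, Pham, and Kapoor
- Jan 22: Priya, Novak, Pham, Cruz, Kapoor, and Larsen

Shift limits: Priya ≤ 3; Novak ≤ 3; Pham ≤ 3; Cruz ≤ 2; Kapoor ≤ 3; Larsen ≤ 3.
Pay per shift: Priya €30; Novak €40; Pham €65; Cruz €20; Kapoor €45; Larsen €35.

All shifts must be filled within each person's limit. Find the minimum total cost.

€355

Picking the cheapest available operator for each shift independently would cost €260, but that ignores the shift limits.
An optimal schedule: Jan 13→Priya, Jan 14→Larsen, Jan 15→Priya, Jan 16→Cruz, Jan 17→Novak, Jan 18→Novak, Jan 19→Cruz, Jan 20→Larsen, Jan 21→Priya, Jan 22→Larsen+Novak.
Total: 30 + 35 + 30 + 20 + 40 + 40 + 20 + 35 + 30 + 35 + 40 = €355.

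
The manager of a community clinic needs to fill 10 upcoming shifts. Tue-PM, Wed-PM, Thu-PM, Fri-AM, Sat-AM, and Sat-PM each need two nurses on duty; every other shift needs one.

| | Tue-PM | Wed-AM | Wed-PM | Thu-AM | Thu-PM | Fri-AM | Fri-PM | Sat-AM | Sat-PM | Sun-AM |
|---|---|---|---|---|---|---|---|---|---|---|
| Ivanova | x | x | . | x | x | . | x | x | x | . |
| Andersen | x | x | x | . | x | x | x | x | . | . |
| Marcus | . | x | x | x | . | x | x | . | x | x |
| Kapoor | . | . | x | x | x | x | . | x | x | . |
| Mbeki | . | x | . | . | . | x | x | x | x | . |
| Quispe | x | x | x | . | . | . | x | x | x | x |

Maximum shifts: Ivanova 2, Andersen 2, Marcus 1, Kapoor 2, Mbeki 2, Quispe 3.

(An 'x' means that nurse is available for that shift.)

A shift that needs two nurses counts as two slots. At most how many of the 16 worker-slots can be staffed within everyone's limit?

12

Total capacity across all nurses is 2+2+1+2+2+3 = 12, and 16 slots are needed, so at most 12 can be filled.
An assignment achieving 12: Tue-PM→Ivanova+Andersen, Wed-AM→Mbeki, Wed-PM→Kapoor+Quispe, Thu-AM→Ivanova, Thu-PM→Andersen+Kapoor, Fri-AM→Mbeki, Fri-PM→Quispe, Sat-AM→Quispe, Sun-AM→Marcus.
Loads: Ivanova 2/2, Andersen 2/2, Marcus 1/1, Kapoor 2/2, Mbeki 2/2, Quispe 3/3.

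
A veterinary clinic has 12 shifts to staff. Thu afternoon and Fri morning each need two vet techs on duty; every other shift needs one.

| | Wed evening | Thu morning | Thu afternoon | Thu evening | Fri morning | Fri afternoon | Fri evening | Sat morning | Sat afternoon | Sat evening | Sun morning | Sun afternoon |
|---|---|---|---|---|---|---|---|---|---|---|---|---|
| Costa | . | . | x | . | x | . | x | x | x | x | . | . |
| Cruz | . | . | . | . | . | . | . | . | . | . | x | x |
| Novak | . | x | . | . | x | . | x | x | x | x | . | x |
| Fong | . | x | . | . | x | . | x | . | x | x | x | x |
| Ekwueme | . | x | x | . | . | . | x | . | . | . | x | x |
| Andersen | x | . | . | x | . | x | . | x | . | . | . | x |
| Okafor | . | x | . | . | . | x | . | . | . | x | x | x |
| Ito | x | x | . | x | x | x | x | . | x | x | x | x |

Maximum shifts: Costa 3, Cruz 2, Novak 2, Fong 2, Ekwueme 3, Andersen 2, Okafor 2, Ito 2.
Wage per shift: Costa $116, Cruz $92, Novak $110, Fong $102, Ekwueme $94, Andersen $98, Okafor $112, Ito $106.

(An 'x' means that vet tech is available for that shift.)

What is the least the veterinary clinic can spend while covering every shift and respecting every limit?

$1414

Thu afternoon can only be covered by Costa and Ekwueme, so that assignment is forced.
Picking the cheapest available vet tech for each shift independently would cost $1386, but that ignores the shift limits.
An optimal schedule: Wed evening→Andersen, Thu morning→Ekwueme, Thu afternoon→Ekwueme+Costa, Thu evening→Andersen, Fri morning→Ito+Novak, Fri afternoon→Ito, Fri evening→Ekwueme, Sat morning→Novak, Sat afternoon→Fong, Sat evening→Fong, Sun morning→Cruz, Sun afternoon→Cruz.
Total: 98 + 94 + 94 + 116 + 98 + 106 + 110 + 106 + 94 + 110 + 102 + 102 + 92 + 92 = $1414.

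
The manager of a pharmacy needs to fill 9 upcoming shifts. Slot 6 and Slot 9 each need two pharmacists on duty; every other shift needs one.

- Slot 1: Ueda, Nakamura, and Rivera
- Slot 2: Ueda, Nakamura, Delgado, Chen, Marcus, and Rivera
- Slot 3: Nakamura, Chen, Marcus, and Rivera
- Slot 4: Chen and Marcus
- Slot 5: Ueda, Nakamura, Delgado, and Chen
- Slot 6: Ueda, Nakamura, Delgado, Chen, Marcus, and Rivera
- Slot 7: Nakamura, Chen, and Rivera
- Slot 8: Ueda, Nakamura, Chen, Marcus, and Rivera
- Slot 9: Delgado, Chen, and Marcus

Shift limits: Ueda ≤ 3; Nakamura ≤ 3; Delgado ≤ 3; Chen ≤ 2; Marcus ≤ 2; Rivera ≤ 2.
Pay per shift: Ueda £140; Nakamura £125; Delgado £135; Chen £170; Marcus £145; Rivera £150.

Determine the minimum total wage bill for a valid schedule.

Picking the cheapest available pharmacist for each shift independently would cost £1435, but that ignores the shift limits.
An optimal schedule: Slot 1→Nakamura, Slot 2→Ueda, Slot 3→Nakamura, Slot 4→Marcus, Slot 5→Delgado, Slot 6→Delgado+Ueda, Slot 7→Nakamura, Slot 8→Ueda, Slot 9→Delgado+Marcus.
Total: 125 + 140 + 125 + 145 + 135 + 135 + 140 + 125 + 140 + 135 + 145 = £1490.

£1490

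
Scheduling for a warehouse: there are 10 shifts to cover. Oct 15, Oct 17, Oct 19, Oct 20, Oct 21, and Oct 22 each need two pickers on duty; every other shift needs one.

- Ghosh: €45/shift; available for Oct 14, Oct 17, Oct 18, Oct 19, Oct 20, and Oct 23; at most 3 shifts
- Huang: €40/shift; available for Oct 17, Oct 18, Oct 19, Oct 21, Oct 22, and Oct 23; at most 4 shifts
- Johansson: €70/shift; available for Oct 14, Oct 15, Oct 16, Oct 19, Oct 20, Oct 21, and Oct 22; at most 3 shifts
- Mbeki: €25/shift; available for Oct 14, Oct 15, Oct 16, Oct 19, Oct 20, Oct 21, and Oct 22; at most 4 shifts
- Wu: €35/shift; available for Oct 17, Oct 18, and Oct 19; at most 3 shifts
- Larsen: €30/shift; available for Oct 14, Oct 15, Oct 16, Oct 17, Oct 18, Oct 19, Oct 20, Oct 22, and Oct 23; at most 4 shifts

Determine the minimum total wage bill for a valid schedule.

Picking the cheapest available picker for each shift independently would cost €460, but that ignores the shift limits.
An optimal schedule: Oct 14→Mbeki, Oct 15→Mbeki+Larsen, Oct 16→Mbeki, Oct 17→Wu+Huang, Oct 18→Wu, Oct 19→Wu+Huang, Oct 20→Larsen+Ghosh, Oct 21→Mbeki+Huang, Oct 22→Larsen+Huang, Oct 23→Larsen.
Total: 25 + 25 + 30 + 25 + 35 + 40 + 35 + 35 + 40 + 30 + 45 + 25 + 40 + 30 + 40 + 30 = €530.

€530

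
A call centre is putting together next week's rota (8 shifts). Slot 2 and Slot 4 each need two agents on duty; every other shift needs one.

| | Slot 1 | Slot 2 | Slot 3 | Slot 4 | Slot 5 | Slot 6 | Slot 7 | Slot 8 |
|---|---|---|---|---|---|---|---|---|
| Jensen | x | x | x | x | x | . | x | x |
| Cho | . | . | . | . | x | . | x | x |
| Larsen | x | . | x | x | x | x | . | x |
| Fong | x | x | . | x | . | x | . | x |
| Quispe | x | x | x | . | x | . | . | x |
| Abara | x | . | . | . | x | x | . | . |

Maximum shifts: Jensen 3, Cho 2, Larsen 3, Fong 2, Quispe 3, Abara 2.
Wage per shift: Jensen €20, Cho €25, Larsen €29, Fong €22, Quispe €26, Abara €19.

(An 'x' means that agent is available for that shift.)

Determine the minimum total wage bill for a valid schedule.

Picking the cheapest available agent for each shift independently would cost €201, but that ignores the shift limits.
An optimal schedule: Slot 1→Abara, Slot 2→Jensen+Fong, Slot 3→Quispe, Slot 4→Jensen+Fong, Slot 5→Cho, Slot 6→Abara, Slot 7→Jensen, Slot 8→Cho.
Total: 19 + 20 + 22 + 26 + 20 + 22 + 25 + 19 + 20 + 25 = €218.

€218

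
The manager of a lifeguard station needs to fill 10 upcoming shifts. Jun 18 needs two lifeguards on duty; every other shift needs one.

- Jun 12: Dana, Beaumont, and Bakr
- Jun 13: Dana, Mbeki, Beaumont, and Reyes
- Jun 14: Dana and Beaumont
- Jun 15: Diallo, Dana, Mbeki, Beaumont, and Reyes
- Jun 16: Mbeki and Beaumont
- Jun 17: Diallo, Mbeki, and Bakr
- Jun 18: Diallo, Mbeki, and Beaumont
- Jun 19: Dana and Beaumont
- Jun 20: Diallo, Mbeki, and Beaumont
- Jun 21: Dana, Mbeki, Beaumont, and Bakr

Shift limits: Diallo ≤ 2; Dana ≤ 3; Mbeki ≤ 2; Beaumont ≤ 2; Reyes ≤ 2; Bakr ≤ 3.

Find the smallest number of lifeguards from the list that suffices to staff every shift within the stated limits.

5

11 slots to fill and no one can take more than 3, so at least ⌈11/3⌉ = 4 lifeguards are needed.
Any 4 lifeguards together have capacity at most 3+3+2+2 = 10 < 11 slots, so 4 can never suffice.
Diallo, Dana, Mbeki, Beaumont, and Reyes alone can cover everything: Jun 12→Dana, Jun 13→Reyes, Jun 14→Dana, Jun 15→Reyes, Jun 16→Mbeki, Jun 17→Diallo, Jun 18→Diallo+Mbeki, Jun 19→Dana, Jun 20→Beaumont, Jun 21→Beaumont.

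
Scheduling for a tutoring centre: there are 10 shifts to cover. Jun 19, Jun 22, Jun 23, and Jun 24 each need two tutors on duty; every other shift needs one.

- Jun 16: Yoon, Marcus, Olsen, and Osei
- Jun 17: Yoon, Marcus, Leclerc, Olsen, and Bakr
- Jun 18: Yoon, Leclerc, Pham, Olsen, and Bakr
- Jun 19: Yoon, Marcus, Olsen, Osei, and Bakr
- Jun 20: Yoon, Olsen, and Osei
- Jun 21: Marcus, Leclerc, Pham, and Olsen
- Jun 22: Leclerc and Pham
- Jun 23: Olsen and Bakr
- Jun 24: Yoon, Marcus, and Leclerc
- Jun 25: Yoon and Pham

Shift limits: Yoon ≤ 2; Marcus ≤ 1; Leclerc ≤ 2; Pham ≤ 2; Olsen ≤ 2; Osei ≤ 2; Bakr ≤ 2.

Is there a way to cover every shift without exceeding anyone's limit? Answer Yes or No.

No

Total capacity is 2+1+2+2+2+2+2 = 13 but 14 worker-slots are needed — infeasible.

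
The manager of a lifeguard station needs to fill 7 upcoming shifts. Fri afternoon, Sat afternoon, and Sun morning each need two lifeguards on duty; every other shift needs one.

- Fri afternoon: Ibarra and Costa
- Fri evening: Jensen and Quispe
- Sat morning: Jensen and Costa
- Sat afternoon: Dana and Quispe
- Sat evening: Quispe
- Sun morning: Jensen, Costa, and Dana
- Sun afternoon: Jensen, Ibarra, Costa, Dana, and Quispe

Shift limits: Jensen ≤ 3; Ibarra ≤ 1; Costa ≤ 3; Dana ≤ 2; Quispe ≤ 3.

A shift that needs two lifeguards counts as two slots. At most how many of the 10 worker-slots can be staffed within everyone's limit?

10

Total capacity across all lifeguards is 3+1+3+2+3 = 12, and 10 slots are needed, so at most 10 can be filled.
An assignment achieving 10: Fri afternoon→Ibarra+Costa, Fri evening→Jensen, Sat morning→Jensen, Sat afternoon→Dana+Quispe, Sat evening→Quispe, Sun morning→Jensen+Costa, Sun afternoon→Costa.
Loads: Jensen 3/3, Ibarra 1/1, Costa 3/3, Dana 1/2, Quispe 2/3.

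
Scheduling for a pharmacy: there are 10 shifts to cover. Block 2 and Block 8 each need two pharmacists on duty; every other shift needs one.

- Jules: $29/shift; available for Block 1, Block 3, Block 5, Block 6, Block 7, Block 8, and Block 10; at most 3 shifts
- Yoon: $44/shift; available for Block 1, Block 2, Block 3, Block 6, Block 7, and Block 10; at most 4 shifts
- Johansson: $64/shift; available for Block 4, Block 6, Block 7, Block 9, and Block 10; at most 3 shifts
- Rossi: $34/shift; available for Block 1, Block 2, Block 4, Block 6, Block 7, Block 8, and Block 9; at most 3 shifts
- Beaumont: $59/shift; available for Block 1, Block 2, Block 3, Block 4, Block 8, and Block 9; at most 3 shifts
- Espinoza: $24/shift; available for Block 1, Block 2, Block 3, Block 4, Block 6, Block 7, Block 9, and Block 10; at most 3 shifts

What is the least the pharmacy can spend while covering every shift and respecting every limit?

$393

Block 5 can only be covered by Jules, so that assignment is forced.
Picking the cheapest available pharmacist for each shift independently would cost $318, but that ignores the shift limits.
An optimal schedule: Block 1→Rossi, Block 2→Rossi+Yoon, Block 3→Espinoza, Block 4→Espinoza, Block 5→Jules, Block 6→Yoon, Block 7→Yoon, Block 8→Jules+Rossi, Block 9→Espinoza, Block 10→Jules.
Total: 34 + 34 + 44 + 24 + 24 + 29 + 44 + 44 + 29 + 34 + 24 + 29 = $393.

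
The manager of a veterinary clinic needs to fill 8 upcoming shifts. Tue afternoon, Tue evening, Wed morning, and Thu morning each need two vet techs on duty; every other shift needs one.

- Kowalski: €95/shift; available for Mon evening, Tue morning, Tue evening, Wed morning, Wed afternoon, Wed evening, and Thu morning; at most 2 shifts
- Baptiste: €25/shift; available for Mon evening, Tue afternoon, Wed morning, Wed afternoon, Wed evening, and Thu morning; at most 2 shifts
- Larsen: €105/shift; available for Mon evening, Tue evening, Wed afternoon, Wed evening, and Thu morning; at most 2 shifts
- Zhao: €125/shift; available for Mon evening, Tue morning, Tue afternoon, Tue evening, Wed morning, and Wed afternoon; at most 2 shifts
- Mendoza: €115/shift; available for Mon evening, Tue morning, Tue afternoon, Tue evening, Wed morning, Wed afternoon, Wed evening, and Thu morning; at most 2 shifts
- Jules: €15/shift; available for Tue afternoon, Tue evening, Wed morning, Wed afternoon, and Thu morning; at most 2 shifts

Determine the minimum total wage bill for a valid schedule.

Picking the cheapest available vet tech for each shift independently would cost €390, but that ignores the shift limits.
An optimal schedule: Mon evening→Baptiste, Tue morning→Kowalski, Tue afternoon→Baptiste+Zhao, Tue evening→Larsen+Zhao, Wed morning→Mendoza+Jules, Wed afternoon→Larsen, Wed evening→Kowalski, Thu morning→Mendoza+Jules.
Total: 25 + 95 + 25 + 125 + 105 + 125 + 115 + 15 + 105 + 95 + 115 + 15 = €960.

€960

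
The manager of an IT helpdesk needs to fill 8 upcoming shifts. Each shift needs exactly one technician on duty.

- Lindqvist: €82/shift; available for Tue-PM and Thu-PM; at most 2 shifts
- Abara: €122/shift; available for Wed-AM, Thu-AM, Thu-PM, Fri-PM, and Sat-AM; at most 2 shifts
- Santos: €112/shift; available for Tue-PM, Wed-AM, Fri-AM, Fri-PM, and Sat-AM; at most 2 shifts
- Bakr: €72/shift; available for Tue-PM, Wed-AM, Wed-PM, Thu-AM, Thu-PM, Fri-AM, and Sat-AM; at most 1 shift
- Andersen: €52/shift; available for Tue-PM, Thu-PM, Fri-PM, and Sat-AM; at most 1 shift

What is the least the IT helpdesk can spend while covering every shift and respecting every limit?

Wed-PM can only be covered by Bakr, so that assignment is forced.
Picking the cheapest available technician for each shift independently would cost €496, but that ignores the shift limits.
An optimal schedule: Tue-PM→Lindqvist, Wed-AM→Abara, Wed-PM→Bakr, Thu-AM→Abara, Thu-PM→Lindqvist, Fri-AM→Santos, Fri-PM→Santos, Sat-AM→Andersen.
Total: 82 + 122 + 72 + 122 + 82 + 112 + 112 + 52 = €756.

€756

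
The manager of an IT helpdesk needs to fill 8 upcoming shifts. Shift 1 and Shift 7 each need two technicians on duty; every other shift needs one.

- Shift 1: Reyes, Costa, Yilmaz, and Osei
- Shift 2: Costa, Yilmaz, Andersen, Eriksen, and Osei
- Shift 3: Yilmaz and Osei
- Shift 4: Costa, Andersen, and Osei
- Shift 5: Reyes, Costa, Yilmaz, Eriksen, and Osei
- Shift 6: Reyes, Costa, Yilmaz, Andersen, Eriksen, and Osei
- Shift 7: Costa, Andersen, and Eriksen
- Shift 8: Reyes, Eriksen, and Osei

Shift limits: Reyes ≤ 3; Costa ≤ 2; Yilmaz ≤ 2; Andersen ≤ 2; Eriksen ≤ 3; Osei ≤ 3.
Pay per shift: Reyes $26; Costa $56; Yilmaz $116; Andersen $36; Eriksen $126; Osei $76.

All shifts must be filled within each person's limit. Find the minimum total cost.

$490

Picking the cheapest available technician for each shift independently would cost $400, but that ignores the shift limits.
An optimal schedule: Shift 1→Reyes+Osei, Shift 2→Costa, Shift 3→Osei, Shift 4→Andersen, Shift 5→Reyes, Shift 6→Osei, Shift 7→Andersen+Costa, Shift 8→Reyes.
Total: 26 + 76 + 56 + 76 + 36 + 26 + 76 + 36 + 56 + 26 = $490.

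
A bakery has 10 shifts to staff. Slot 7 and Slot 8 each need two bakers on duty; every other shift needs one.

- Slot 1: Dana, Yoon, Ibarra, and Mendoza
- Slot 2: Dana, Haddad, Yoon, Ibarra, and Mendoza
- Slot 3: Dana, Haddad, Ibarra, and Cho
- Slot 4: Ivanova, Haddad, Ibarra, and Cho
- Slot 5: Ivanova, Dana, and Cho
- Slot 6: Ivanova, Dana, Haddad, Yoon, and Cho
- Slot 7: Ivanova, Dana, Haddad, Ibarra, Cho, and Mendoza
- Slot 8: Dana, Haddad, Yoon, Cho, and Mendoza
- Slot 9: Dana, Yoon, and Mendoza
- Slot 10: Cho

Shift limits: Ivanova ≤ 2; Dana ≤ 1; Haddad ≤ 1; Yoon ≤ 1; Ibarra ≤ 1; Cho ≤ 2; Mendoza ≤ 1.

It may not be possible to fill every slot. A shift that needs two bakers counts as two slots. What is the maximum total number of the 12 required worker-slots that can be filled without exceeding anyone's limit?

9

Total capacity across all bakers is 2+1+1+1+1+2+1 = 9, and 12 slots are needed, so at most 9 can be filled.
An assignment achieving 9: Slot 1→Yoon, Slot 2→Ibarra, Slot 3→Haddad, Slot 4→Ivanova, Slot 5→Ivanova, Slot 6→Cho, Slot 8→Mendoza, Slot 9→Dana, Slot 10→Cho.
Loads: Ivanova 2/2, Dana 1/1, Haddad 1/1, Yoon 1/1, Ibarra 1/1, Cho 2/2, Mendoza 1/1.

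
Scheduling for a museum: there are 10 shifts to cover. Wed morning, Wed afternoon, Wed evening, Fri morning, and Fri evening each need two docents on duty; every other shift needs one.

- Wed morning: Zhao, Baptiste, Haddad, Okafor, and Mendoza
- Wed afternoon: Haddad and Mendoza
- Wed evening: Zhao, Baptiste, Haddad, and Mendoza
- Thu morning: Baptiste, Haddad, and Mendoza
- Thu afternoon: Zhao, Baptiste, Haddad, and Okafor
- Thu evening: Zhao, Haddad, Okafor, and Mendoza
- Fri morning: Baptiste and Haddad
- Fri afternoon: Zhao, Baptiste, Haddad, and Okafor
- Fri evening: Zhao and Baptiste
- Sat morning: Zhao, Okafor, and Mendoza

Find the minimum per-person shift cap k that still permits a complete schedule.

With 5 docents and 15 worker-slots to fill, someone must work at least ⌈15/5⌉ = 3 shifts, so k ≥ 3.
k = 3 works: Wed morning→Okafor+Mendoza, Wed afternoon→Haddad+Mendoza, Wed evening→Haddad+Mendoza, Thu morning→Baptiste, Thu afternoon→Zhao, Thu evening→Okafor, Fri morning→Baptiste+Haddad, Fri afternoon→Okafor, Fri evening→Zhao+Baptiste, Sat morning→Zhao.
Loads: Zhao 3, Baptiste 3, Haddad 3, Okafor 3, Mendoza 3 — all ≤ 3.

3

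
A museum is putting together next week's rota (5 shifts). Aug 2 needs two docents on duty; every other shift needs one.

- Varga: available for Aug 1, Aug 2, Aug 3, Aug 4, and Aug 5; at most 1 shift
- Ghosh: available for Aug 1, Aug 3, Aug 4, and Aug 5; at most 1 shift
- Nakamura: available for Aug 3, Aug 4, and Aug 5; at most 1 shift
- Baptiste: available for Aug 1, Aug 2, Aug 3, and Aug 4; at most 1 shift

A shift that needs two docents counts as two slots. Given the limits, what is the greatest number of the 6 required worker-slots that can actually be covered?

4

Total capacity across all docents is 1+1+1+1 = 4, and 6 slots are needed, so at most 4 can be filled.
An assignment achieving 4: Aug 1→Ghosh, Aug 2→Varga+Baptiste, Aug 5→Nakamura.
Loads: Varga 1/1, Ghosh 1/1, Nakamura 1/1, Baptiste 1/1.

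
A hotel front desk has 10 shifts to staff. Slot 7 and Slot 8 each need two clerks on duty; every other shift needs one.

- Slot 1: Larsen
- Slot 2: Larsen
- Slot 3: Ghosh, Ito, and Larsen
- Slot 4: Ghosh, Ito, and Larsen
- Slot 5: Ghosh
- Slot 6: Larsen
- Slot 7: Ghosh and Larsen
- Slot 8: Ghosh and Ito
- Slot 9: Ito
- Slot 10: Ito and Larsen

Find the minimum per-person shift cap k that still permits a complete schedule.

With 3 clerks and 12 worker-slots to fill, someone must work at least ⌈12/3⌉ = 4 shifts, so k ≥ 4.
k = 4 works: Slot 1→Larsen, Slot 2→Larsen, Slot 3→Ghosh, Slot 4→Ito, Slot 5→Ghosh, Slot 6→Larsen, Slot 7→Ghosh+Larsen, Slot 8→Ghosh+Ito, Slot 9→Ito, Slot 10→Ito.
Loads: Ghosh 4, Ito 4, Larsen 4 — all ≤ 4.

4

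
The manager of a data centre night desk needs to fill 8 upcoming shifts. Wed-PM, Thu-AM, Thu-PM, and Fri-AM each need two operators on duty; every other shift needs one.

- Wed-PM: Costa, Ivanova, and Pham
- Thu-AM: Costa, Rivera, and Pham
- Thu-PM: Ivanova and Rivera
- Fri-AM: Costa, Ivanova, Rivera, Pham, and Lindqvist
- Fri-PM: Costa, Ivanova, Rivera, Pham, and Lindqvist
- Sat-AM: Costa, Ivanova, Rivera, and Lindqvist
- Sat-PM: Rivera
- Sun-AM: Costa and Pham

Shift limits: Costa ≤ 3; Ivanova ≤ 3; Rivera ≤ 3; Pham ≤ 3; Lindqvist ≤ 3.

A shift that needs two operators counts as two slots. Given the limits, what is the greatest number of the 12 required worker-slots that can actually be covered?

12

Total capacity across all operators is 3+3+3+3+3 = 15, and 12 slots are needed, so at most 12 can be filled.
An assignment achieving 12: Wed-PM→Costa+Ivanova, Thu-AM→Costa+Rivera, Thu-PM→Ivanova+Rivera, Fri-AM→Pham+Lindqvist, Fri-PM→Pham, Sat-AM→Ivanova, Sat-PM→Rivera, Sun-AM→Costa.
Loads: Costa 3/3, Ivanova 3/3, Rivera 3/3, Pham 2/3, Lindqvist 1/3.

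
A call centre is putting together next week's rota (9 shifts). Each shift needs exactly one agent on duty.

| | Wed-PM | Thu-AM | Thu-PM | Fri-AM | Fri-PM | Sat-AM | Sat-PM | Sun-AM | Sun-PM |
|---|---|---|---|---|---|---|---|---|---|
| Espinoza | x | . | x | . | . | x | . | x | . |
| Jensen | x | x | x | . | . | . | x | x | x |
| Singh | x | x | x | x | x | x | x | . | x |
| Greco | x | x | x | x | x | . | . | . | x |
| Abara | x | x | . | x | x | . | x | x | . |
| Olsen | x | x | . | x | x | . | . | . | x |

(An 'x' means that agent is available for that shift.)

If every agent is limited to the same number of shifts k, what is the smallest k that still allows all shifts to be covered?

With 6 agents and 9 worker-slots to fill, someone must work at least ⌈9/6⌉ = 2 shifts, so k ≥ 2.
k = 2 works: Wed-PM→Abara, Thu-AM→Greco, Thu-PM→Jensen, Fri-AM→Singh, Fri-PM→Singh, Sat-AM→Espinoza, Sat-PM→Jensen, Sun-AM→Espinoza, Sun-PM→Greco.
Loads: Espinoza 2, Jensen 2, Singh 2, Greco 2, Abara 1, Olsen 0 — all ≤ 2.

2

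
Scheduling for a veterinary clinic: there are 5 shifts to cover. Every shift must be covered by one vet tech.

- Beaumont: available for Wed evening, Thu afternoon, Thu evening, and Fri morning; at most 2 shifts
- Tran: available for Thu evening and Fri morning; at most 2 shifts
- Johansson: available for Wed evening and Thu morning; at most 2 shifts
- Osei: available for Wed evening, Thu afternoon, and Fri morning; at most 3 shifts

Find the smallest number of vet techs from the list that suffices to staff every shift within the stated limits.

3

5 slots to fill and no one can take more than 3, so at least ⌈5/3⌉ = 2 vet techs are needed.
No set of 2 vet techs can cover every shift (each such set leaves at least one shift with no one available or exceeds a cap).
Beaumont, Tran, and Johansson alone can cover everything: Wed evening→Beaumont, Thu morning→Johansson, Thu afternoon→Beaumont, Thu evening→Tran, Fri morning→Tran.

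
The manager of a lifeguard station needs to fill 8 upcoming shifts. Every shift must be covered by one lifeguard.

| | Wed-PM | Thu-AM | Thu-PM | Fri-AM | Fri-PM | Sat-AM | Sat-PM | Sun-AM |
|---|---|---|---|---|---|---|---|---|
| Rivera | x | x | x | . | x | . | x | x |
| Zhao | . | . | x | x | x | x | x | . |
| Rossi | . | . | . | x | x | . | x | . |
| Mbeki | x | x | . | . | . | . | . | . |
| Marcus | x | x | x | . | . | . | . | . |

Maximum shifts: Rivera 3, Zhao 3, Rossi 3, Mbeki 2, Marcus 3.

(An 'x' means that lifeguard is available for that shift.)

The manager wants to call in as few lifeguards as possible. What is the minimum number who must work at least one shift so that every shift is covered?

3

8 slots to fill and no one can take more than 3, so at least ⌈8/3⌉ = 3 lifeguards are needed.
Rivera, Zhao, and Rossi alone can cover everything: Wed-PM→Rivera, Thu-AM→Rivera, Thu-PM→Zhao, Fri-AM→Zhao, Fri-PM→Rossi, Sat-AM→Zhao, Sat-PM→Rossi, Sun-AM→Rivera.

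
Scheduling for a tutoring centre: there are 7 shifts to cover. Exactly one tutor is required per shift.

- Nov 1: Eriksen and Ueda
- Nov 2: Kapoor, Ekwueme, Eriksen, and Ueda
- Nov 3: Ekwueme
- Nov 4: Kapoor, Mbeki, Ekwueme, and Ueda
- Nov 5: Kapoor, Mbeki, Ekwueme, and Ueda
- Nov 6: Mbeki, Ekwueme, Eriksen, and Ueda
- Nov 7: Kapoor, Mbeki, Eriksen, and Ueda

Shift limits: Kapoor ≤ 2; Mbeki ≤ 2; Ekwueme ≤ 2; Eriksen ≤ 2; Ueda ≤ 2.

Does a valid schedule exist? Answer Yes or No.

Yes

Nov 3 can only be covered by Ekwueme, so that assignment is forced.
One valid schedule: Nov 1→Eriksen, Nov 2→Kapoor, Nov 3→Ekwueme, Nov 4→Kapoor, Nov 5→Mbeki, Nov 6→Mbeki, Nov 7→Eriksen.
Loads: Kapoor 2/2, Mbeki 2/2, Ekwueme 1/2, Eriksen 2/2, Ueda 0/2 — all within limits.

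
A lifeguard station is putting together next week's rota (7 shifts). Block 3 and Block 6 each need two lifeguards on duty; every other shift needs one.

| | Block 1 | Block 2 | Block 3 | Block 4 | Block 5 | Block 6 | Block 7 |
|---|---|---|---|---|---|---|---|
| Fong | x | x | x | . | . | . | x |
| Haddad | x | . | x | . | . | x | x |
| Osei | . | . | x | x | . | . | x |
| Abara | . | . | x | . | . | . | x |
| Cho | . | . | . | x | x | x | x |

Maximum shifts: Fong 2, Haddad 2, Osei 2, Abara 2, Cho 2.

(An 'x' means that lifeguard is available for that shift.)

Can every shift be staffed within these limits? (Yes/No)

Yes

Block 2 can only be covered by Fong, so that assignment is forced.
Block 5 can only be covered by Cho, so that assignment is forced.
Block 6 can only be covered by Haddad and Cho, so that assignment is forced.
One valid schedule: Block 1→Fong, Block 2→Fong, Block 3→Osei+Abara, Block 4→Osei, Block 5→Cho, Block 6→Haddad+Cho, Block 7→Haddad.
Loads: Fong 2/2, Haddad 2/2, Osei 2/2, Abara 1/2, Cho 2/2 — all within limits.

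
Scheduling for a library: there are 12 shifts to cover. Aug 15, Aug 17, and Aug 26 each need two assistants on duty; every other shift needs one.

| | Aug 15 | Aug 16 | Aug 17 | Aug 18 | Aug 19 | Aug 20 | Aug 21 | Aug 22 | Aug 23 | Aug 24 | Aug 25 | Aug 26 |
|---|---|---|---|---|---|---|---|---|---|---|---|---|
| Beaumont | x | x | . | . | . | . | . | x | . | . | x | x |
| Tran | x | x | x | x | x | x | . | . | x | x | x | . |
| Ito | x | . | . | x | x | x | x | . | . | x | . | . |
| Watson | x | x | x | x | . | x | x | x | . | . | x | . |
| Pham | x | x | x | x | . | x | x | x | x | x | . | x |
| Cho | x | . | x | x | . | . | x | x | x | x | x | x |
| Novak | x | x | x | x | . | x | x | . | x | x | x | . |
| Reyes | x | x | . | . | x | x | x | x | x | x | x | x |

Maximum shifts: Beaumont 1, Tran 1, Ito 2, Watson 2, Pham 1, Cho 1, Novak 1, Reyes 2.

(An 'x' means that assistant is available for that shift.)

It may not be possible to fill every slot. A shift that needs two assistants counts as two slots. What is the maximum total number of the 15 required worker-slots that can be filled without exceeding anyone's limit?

11

Total capacity across all assistants is 1+1+2+2+1+1+1+2 = 11, and 15 slots are needed, so at most 11 can be filled.
An assignment achieving 11: Aug 16→Reyes, Aug 17→Watson+Cho, Aug 18→Ito, Aug 19→Tran, Aug 20→Ito, Aug 21→Reyes, Aug 22→Watson, Aug 23→Novak, Aug 26→Beaumont+Pham.
Loads: Beaumont 1/1, Tran 1/1, Ito 2/2, Watson 2/2, Pham 1/1, Cho 1/1, Novak 1/1, Reyes 2/2.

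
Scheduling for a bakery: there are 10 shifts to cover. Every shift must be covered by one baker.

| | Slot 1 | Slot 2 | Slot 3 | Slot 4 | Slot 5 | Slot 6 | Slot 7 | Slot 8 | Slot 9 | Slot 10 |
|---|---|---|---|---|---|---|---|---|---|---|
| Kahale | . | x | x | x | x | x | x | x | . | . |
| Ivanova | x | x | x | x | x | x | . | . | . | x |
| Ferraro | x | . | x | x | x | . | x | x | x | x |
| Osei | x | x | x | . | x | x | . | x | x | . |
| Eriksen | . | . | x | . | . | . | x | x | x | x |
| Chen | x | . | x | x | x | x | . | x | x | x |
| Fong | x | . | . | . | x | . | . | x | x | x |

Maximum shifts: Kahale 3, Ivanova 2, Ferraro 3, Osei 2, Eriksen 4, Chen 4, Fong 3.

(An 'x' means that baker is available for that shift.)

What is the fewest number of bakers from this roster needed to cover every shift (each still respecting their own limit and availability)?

10 slots to fill and no one can take more than 4, so at least ⌈10/4⌉ = 3 bakers are needed.
Kahale, Ferraro, and Eriksen alone can cover everything: Slot 1→Ferraro, Slot 2→Kahale, Slot 3→Eriksen, Slot 4→Kahale, Slot 5→Ferraro, Slot 6→Kahale, Slot 7→Eriksen, Slot 8→Eriksen, Slot 9→Ferraro, Slot 10→Eriksen.

3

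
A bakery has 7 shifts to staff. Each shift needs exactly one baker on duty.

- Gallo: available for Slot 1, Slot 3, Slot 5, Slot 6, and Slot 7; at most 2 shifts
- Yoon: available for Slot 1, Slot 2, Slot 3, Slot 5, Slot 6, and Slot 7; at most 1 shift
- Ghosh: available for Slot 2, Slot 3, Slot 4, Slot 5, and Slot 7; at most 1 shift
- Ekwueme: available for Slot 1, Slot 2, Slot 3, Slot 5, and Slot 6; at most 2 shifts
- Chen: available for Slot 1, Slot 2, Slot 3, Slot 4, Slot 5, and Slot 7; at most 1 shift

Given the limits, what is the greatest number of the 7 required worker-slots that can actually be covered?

7

Total capacity across all bakers is 2+1+1+2+1 = 7, and 7 slots are needed, so at most 7 can be filled.
An assignment achieving 7: Slot 1→Gallo, Slot 2→Yoon, Slot 3→Ekwueme, Slot 4→Ghosh, Slot 5→Ekwueme, Slot 6→Gallo, Slot 7→Chen.
Loads: Gallo 2/2, Yoon 1/1, Ghosh 1/1, Ekwueme 2/2, Chen 1/1.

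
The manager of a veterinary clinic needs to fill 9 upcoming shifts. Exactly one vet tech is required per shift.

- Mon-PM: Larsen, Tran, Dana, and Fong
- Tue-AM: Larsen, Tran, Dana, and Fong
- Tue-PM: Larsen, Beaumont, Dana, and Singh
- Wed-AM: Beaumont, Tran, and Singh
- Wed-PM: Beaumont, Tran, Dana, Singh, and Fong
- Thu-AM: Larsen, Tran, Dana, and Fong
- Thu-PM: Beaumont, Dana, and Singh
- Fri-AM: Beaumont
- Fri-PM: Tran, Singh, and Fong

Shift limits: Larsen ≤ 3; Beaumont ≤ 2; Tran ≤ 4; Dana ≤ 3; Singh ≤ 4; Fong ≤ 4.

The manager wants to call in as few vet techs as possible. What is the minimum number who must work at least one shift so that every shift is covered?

3

9 slots to fill and no one can take more than 4, so at least ⌈9/4⌉ = 3 vet techs are needed.
Larsen, Beaumont, and Tran alone can cover everything: Mon-PM→Larsen, Tue-AM→Larsen, Tue-PM→Larsen, Wed-AM→Tran, Wed-PM→Tran, Thu-AM→Tran, Thu-PM→Beaumont, Fri-AM→Beaumont, Fri-PM→Tran.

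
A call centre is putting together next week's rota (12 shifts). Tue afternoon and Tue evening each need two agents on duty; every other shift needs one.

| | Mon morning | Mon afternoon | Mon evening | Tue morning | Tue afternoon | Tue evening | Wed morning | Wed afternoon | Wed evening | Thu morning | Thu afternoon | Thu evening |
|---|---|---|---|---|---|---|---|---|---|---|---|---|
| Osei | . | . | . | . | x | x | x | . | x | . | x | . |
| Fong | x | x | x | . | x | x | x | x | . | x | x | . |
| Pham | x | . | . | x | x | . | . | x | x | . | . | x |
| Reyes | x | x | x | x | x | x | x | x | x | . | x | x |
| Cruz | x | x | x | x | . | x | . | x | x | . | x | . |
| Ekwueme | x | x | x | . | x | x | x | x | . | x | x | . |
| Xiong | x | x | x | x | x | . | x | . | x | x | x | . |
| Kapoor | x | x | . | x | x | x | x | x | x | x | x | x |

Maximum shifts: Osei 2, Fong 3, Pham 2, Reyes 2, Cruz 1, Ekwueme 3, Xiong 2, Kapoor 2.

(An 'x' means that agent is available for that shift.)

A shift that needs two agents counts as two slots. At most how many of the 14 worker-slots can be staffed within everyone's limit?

Total capacity across all agents is 2+3+2+2+1+3+2+2 = 17, and 14 slots are needed, so at most 14 can be filled.
An assignment achieving 14: Mon morning→Ekwueme, Mon afternoon→Fong, Mon evening→Fong, Tue morning→Pham, Tue afternoon→Ekwueme+Xiong, Tue evening→Osei+Reyes, Wed morning→Osei, Wed afternoon→Reyes, Wed evening→Cruz, Thu morning→Fong, Thu afternoon→Ekwueme, Thu evening→Pham.
Loads: Osei 2/2, Fong 3/3, Pham 2/2, Reyes 2/2, Cruz 1/1, Ekwueme 3/3, Xiong 1/2, Kapoor 0/2.

14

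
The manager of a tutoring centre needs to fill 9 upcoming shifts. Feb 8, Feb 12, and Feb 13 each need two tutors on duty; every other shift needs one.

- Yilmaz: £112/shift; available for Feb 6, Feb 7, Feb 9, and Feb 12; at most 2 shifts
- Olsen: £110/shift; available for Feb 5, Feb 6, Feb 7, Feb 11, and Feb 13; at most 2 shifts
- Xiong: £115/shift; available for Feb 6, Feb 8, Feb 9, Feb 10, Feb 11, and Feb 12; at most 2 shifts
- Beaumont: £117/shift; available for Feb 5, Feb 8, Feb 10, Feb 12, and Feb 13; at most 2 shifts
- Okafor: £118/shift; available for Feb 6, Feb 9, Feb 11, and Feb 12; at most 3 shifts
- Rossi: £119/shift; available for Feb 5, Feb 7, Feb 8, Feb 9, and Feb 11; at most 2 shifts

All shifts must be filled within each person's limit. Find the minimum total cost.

Feb 13 can only be covered by Olsen and Beaumont, so that assignment is forced.
Picking the cheapest available tutor for each shift independently would cost £1353, but that ignores the shift limits.
An optimal schedule: Feb 5→Olsen, Feb 6→Okafor, Feb 7→Yilmaz, Feb 8→Xiong+Beaumont, Feb 9→Okafor, Feb 10→Xiong, Feb 11→Rossi, Feb 12→Yilmaz+Okafor, Feb 13→Olsen+Beaumont.
Total: 110 + 118 + 112 + 115 + 117 + 118 + 115 + 119 + 112 + 118 + 110 + 117 = £1381.

£1381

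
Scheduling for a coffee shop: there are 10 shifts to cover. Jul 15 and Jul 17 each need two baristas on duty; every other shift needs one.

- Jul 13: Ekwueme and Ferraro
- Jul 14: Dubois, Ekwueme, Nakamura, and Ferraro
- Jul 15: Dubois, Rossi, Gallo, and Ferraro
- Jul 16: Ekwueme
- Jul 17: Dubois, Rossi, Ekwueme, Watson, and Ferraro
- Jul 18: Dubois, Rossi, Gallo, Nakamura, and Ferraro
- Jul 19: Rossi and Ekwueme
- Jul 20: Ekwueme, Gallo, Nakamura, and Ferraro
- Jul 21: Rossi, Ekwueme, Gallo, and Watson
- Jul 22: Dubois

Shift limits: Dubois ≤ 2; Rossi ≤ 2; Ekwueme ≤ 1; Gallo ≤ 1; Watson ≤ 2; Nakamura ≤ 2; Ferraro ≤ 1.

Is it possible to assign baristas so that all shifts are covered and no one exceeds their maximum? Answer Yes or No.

No

Total capacity is 2+2+1+1+2+2+1 = 11 but 12 worker-slots are needed — infeasible.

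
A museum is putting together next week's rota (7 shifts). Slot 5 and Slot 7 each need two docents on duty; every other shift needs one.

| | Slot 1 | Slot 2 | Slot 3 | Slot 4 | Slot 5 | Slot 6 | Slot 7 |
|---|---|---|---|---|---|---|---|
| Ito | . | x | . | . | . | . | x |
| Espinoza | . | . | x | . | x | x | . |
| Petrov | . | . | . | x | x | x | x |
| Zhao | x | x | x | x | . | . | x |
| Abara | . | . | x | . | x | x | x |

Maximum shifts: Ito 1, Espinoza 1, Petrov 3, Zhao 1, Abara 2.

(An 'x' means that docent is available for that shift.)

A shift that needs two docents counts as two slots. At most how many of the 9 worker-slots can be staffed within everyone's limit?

Total capacity across all docents is 1+1+3+1+2 = 8, and 9 slots are needed, so at most 8 can be filled.
An assignment achieving 8: Slot 1→Zhao, Slot 2→Ito, Slot 3→Espinoza, Slot 4→Petrov, Slot 5→Petrov+Abara, Slot 6→Petrov, Slot 7→Abara.
Loads: Ito 1/1, Espinoza 1/1, Petrov 3/3, Zhao 1/1, Abara 2/2.

8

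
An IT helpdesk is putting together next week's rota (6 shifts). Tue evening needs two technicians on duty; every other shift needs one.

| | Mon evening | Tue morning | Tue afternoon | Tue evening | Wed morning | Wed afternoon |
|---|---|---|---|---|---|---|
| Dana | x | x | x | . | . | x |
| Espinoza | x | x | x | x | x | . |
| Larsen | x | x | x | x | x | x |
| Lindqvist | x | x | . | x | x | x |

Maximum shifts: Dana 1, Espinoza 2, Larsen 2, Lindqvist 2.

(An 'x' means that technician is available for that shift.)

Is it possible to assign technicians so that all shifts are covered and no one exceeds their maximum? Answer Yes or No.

Yes

One valid schedule: Mon evening→Lindqvist, Tue morning→Lindqvist, Tue afternoon→Dana, Tue evening→Espinoza+Larsen, Wed morning→Espinoza, Wed afternoon→Larsen.
Loads: Dana 1/1, Espinoza 2/2, Larsen 2/2, Lindqvist 2/2 — all within limits.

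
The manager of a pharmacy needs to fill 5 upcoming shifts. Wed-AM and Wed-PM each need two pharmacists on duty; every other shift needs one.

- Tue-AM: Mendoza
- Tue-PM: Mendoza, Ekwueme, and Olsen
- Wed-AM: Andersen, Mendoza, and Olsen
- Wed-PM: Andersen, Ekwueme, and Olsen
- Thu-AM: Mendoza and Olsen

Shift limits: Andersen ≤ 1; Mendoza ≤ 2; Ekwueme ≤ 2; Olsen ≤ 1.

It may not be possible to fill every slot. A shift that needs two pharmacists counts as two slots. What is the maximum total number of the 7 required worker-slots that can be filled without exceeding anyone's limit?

Total capacity across all pharmacists is 1+2+2+1 = 6, and 7 slots are needed, so at most 6 can be filled.
An assignment achieving 6: Tue-AM→Mendoza, Tue-PM→Ekwueme, Wed-AM→Andersen+Olsen, Wed-PM→Ekwueme, Thu-AM→Mendoza.
Loads: Andersen 1/1, Mendoza 2/2, Ekwueme 2/2, Olsen 1/1.

6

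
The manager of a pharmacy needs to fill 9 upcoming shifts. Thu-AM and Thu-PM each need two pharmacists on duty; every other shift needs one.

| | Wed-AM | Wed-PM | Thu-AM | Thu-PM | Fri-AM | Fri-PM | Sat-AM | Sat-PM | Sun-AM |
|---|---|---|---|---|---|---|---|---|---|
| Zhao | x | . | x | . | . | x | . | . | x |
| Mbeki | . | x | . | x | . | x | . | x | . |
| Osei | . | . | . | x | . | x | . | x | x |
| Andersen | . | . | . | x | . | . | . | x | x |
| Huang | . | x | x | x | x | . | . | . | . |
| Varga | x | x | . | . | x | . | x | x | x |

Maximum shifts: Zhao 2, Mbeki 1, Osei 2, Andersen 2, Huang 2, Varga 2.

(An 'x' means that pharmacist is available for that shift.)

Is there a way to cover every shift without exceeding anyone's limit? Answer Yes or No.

Thu-AM can only be covered by Zhao and Huang, so that assignment is forced.
Sat-AM can only be covered by Varga, so that assignment is forced.
One valid schedule: Wed-AM→Zhao, Wed-PM→Mbeki, Thu-AM→Zhao+Huang, Thu-PM→Osei+Andersen, Fri-AM→Huang, Fri-PM→Osei, Sat-AM→Varga, Sat-PM→Andersen, Sun-AM→Varga.
Loads: Zhao 2/2, Mbeki 1/1, Osei 2/2, Andersen 2/2, Huang 2/2, Varga 2/2 — all within limits.

Yes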